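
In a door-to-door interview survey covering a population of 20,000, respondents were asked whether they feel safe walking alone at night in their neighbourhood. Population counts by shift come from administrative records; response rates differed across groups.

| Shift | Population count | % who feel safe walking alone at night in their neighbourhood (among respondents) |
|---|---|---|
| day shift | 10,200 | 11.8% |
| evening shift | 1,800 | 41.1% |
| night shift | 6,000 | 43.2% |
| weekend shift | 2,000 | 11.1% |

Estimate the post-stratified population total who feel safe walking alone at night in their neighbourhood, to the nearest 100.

Each cell contributes its population count × the respondent rate:
  day shift: 10,200 × 11.8% = 1203.6
  evening shift: 1,800 × 41.1% = 739.8
  night shift: 6,000 × 43.2% = 2592
  weekend shift: 2,000 × 11.1% = 222
Estimated total = 4757.4 → 4,800.

4,800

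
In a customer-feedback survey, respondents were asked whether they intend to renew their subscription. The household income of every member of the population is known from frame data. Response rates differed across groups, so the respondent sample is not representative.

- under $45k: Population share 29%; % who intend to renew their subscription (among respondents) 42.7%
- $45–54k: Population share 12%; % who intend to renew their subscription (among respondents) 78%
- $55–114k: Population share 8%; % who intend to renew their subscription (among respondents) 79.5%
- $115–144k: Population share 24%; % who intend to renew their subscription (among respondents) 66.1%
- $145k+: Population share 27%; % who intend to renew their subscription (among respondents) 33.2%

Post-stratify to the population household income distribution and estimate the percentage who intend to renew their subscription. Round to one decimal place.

52.9%

Weight each group's respondent value by its population share:
  under $45k: 0.29 × 42.7 = 12.383
  $45–54k: 0.12 × 78 = 9.36
  $55–114k: 0.08 × 79.5 = 6.36
  $115–144k: 0.24 × 66.1 = 15.864
  $145k+: 0.27 × 33.2 = 8.964
Post-stratified estimate = 52.931 → 52.9%.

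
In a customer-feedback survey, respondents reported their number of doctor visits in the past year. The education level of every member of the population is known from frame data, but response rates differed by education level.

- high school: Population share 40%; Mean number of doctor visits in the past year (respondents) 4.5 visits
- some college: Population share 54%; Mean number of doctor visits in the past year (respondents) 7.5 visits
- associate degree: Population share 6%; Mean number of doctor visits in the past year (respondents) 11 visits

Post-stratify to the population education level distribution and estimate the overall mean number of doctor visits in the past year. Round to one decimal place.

6.5

Post-stratification weights by population share, not respondent share:
  high school: 0.4 × 4.5 = 1.8
  some college: 0.54 × 7.5 = 4.05
  associate degree: 0.06 × 11 = 0.66
Post-stratified estimate = 6.51 → 6.5.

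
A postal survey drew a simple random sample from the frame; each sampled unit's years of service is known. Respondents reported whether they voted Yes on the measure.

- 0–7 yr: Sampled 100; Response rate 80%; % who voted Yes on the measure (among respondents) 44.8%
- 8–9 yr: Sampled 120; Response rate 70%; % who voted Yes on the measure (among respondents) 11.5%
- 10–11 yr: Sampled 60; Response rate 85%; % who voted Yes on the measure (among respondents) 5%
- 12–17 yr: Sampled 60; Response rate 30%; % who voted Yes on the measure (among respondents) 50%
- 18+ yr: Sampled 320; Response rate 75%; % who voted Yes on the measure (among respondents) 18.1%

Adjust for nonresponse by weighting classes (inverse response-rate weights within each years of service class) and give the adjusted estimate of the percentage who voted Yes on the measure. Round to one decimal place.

Each respondent's weight = sampled/responded in their class; summing within a class gives n_sampled, so:
  0–7 yr: 100 × 44.8 = 4480
  8–9 yr: 120 × 11.5 = 1380
  10–11 yr: 60 × 5 = 300
  12–17 yr: 60 × 50 = 3000
  18+ yr: 320 × 18.1 = 5792
Adjusted estimate = 14,952 / 660 = 22.6545 → 22.7%.

22.7%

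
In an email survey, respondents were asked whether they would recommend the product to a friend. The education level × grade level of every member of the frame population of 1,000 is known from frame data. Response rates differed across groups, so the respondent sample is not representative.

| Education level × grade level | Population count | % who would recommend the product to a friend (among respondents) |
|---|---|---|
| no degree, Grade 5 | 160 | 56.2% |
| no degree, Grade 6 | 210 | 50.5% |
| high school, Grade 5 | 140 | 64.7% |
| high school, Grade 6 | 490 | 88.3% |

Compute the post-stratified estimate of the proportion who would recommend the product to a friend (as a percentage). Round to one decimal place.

71.9%

Each cell contributes population-share × respondent value:
  no degree, Grade 5: (160/1,000) × 56.2 = 8.992
  no degree, Grade 6: (210/1,000) × 50.5 = 10.605
  high school, Grade 5: (140/1,000) × 64.7 = 9.058
  high school, Grade 6: (490/1,000) × 88.3 = 43.267
Post-stratified estimate = 71.922 → 71.9%.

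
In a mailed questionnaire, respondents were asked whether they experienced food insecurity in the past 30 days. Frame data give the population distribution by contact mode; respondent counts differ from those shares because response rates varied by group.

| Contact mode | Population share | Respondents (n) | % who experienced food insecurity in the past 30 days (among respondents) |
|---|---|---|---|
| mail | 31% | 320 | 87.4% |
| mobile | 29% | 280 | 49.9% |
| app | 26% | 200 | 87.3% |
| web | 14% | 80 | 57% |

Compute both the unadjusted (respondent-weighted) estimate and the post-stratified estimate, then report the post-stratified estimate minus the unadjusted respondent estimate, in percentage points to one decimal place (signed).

Without adjustment, the pooled respondent share is:
  (320/880)×87.4 + (280/880)×49.9 + (200/880)×87.3 + (80/880)×57 = 72.6818%
Post-stratifying to population shares instead:
  0.31×87.4 + 0.29×49.9 + 0.26×87.3 + 0.14×57 = 72.243%
Difference = 72.243 − 72.6818 = -0.4388 pp.

-0.4 percentage points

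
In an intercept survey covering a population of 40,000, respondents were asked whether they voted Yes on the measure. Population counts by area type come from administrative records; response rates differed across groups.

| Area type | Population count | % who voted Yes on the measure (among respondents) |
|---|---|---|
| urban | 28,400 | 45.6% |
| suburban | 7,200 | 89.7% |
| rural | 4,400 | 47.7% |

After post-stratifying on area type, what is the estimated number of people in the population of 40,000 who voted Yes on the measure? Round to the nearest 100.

Apply each group's respondent rate to its population count:
  urban: 28,400 × 45.6% = 12950.4
  suburban: 7,200 × 89.7% = 6458.4
  rural: 4,400 × 47.7% = 2098.8
Estimated total = 21507.6 → 21,500.

21,500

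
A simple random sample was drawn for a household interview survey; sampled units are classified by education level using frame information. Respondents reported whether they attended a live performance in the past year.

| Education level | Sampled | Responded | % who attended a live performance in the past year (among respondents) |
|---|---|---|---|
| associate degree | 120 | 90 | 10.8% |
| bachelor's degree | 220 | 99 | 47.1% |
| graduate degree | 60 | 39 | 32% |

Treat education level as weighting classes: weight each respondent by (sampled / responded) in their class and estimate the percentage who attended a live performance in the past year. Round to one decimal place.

33.9%

Class response rates: associate degree 90/120 = 75%, bachelor's degree 99/220 = 45%, graduate degree 39/60 = 65%.
Inverse-response-rate weighting restores each class to its sampled count, so class totals weight by n_sampled:
  associate degree: 120 × 10.8 = 1296
  bachelor's degree: 220 × 47.1 = 10,362
  graduate degree: 60 × 32 = 1920
Adjusted estimate = 13,578 / 400 = 33.945 → 33.9%.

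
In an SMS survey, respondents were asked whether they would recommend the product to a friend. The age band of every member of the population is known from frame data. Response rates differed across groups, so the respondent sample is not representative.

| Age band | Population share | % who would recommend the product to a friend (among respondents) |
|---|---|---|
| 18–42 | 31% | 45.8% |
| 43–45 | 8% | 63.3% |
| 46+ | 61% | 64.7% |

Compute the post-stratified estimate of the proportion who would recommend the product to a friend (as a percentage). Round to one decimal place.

58.7%

Each cell contributes population-share × respondent value:
  18–42: 0.31 × 45.8 = 14.198
  43–45: 0.08 × 63.3 = 5.064
  46+: 0.61 × 64.7 = 39.467
Post-stratified estimate = 58.729 → 58.7%.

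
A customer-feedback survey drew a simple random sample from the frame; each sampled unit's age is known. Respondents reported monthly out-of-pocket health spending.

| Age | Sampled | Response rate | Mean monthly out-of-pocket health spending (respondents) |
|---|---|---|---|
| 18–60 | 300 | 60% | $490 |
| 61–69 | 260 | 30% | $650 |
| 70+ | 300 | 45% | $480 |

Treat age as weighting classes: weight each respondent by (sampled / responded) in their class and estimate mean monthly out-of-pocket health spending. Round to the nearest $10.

Each respondent's weight = sampled/responded in their class; summing within a class gives n_sampled, so:
  18–60: 300 × 490 = 147,000
  61–69: 260 × 650 = 169,000
  70+: 300 × 480 = 144,000
Adjusted estimate = 460,000 / 860 = 534.884 → $530.

$530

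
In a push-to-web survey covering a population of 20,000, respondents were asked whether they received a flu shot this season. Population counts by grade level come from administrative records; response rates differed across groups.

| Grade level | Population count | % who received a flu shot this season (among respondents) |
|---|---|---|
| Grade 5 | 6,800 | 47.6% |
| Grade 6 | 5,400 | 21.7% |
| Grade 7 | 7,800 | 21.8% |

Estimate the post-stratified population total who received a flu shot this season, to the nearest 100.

Apply each group's respondent rate to its population count:
  Grade 5: 6,800 × 47.6% = 3236.8
  Grade 6: 5,400 × 21.7% = 1171.8
  Grade 7: 7,800 × 21.8% = 1700.4
Estimated total = 6109 → 6,100.

6,100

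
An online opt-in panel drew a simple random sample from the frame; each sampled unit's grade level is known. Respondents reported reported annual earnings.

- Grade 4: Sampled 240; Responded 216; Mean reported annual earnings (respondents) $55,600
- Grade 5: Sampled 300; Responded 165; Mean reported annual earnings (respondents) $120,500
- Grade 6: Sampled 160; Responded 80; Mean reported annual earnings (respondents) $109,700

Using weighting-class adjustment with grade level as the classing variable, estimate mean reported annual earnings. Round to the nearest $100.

Class response rates: Grade 4 216/240 = 90%, Grade 5 165/300 = 55%, Grade 6 80/160 = 50%.
Each respondent's weight = sampled/responded in their class; summing within a class gives n_sampled, so:
  Grade 4: 240 × 55,600 = 13,344,000
  Grade 5: 300 × 120,500 = 36,150,000
  Grade 6: 160 × 109,700 = 17,552,000
Adjusted estimate = 67,046,000 / 700 = 95,780 → $95,800.

$95,800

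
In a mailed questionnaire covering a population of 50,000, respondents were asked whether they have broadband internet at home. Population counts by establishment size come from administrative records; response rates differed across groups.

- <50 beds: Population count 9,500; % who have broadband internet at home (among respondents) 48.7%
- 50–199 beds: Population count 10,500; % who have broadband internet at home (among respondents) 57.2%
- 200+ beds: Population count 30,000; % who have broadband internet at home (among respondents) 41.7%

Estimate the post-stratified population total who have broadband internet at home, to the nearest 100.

Estimated count per cell = population count × respondent percentage:
  <50 beds: 9,500 × 48.7% = 4626.5
  50–199 beds: 10,500 × 57.2% = 6006
  200+ beds: 30,000 × 41.7% = 12,510
Estimated total = 23142.5 → 23,100.

23,100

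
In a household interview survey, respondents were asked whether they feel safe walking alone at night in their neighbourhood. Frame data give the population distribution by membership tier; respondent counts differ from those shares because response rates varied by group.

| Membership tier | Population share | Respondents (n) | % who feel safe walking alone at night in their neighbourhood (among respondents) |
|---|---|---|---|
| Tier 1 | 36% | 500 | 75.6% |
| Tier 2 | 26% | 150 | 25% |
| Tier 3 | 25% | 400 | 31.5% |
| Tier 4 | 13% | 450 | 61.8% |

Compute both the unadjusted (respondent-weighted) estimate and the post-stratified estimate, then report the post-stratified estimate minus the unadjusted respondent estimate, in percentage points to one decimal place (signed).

Naive respondent-only estimate (weights = respondent counts):
  (500/1500)×75.6 + (150/1500)×25 + (400/1500)×31.5 + (450/1500)×61.8 = 54.64%
Post-stratified estimate weights by population shares:
  0.36×75.6 + 0.26×25 + 0.25×31.5 + 0.13×61.8 = 49.625%
Difference = 49.625 − 54.64 = -5.015 pp.

-5.0 percentage points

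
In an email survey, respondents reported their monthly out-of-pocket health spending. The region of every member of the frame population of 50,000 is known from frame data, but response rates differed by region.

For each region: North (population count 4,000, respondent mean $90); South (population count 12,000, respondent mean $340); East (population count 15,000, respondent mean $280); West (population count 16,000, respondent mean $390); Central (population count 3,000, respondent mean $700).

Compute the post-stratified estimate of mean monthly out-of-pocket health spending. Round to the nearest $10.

Each cell contributes population-share × respondent value:
  North: (4,000/50,000) × 90 = 7.2
  South: (12,000/50,000) × 340 = 81.6
  East: (15,000/50,000) × 280 = 84
  West: (16,000/50,000) × 390 = 124.8
  Central: (3,000/50,000) × 700 = 42
Post-stratified estimate = 339.6 → $340.

$340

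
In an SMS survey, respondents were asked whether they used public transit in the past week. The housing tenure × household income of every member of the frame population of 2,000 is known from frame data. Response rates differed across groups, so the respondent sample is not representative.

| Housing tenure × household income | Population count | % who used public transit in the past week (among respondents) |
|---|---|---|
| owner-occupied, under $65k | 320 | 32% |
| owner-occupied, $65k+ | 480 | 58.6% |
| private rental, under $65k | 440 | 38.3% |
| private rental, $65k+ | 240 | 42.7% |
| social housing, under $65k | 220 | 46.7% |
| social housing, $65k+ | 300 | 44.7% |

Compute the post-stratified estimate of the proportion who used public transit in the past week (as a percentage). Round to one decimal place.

Weight each group's respondent value by its population share:
  owner-occupied, under $65k: (320/2,000) × 32 = 5.12
  owner-occupied, $65k+: (480/2,000) × 58.6 = 14.064
  private rental, under $65k: (440/2,000) × 38.3 = 8.426
  private rental, $65k+: (240/2,000) × 42.7 = 5.124
  social housing, under $65k: (220/2,000) × 46.7 = 5.137
  social housing, $65k+: (300/2,000) × 44.7 = 6.705
Post-stratified estimate = 44.576 → 44.6%.

44.6%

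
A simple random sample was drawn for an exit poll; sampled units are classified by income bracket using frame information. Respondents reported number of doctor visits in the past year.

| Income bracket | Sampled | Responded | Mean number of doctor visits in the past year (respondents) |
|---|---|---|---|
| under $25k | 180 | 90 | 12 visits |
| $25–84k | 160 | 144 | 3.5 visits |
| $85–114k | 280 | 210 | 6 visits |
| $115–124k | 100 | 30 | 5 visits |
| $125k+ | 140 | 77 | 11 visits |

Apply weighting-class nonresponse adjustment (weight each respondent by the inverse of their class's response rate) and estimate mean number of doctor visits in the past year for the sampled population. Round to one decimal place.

7.5

Response rates by class: under $25k 90/180 = 50%, $25–84k 144/160 = 90%, $85–114k 210/280 = 75%, $115–124k 30/100 = 30%, $125k+ 77/140 = 55%.
Weighting each respondent by the inverse class response rate inflates each class back to its sampled size, so the class weight is n_sampled:
  under $25k: 180 × 12 = 2160
  $25–84k: 160 × 3.5 = 560
  $85–114k: 280 × 6 = 1680
  $115–124k: 100 × 5 = 500
  $125k+: 140 × 11 = 1540
Adjusted estimate = 6440 / 860 = 7.48837 → 7.5.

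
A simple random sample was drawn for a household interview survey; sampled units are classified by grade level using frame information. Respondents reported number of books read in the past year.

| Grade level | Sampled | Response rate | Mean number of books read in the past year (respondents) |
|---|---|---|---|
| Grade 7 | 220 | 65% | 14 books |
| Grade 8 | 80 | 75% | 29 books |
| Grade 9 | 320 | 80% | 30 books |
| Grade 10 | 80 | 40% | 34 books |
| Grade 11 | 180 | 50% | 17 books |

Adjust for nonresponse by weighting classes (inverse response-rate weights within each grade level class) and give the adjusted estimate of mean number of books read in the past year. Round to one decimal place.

Weighting each respondent by the inverse class response rate inflates each class back to its sampled size, so the class weight is n_sampled:
  Grade 7: 220 × 14 = 3080
  Grade 8: 80 × 29 = 2320
  Grade 9: 320 × 30 = 9600
  Grade 10: 80 × 34 = 2720
  Grade 11: 180 × 17 = 3060
Adjusted estimate = 20,780 / 880 = 23.6136 → 23.6.

23.6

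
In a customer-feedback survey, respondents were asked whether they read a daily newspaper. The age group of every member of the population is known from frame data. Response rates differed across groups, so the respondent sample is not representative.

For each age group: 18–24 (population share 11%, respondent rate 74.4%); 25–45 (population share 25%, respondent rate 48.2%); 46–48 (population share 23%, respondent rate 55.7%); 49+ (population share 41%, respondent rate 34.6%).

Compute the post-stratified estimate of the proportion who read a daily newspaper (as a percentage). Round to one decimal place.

47.2%

Post-stratification weights by population share, not respondent share:
  18–24: 0.11 × 74.4 = 8.184
  25–45: 0.25 × 48.2 = 12.05
  46–48: 0.23 × 55.7 = 12.811
  49+: 0.41 × 34.6 = 14.186
Post-stratified estimate = 47.231 → 47.2%.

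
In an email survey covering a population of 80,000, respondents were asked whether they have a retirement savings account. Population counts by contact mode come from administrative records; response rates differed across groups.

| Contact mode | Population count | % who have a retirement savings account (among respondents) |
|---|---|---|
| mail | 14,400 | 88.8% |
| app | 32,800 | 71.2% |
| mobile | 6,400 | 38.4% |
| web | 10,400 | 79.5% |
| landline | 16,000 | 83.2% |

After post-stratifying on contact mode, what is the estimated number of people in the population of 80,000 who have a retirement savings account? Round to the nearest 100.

60,200

Apply each group's respondent rate to its population count:
  mail: 14,400 × 88.8% = 12787.2
  app: 32,800 × 71.2% = 23353.6
  mobile: 6,400 × 38.4% = 2457.6
  web: 10,400 × 79.5% = 8268
  landline: 16,000 × 83.2% = 13,312
Estimated total = 60178.4 → 60,200.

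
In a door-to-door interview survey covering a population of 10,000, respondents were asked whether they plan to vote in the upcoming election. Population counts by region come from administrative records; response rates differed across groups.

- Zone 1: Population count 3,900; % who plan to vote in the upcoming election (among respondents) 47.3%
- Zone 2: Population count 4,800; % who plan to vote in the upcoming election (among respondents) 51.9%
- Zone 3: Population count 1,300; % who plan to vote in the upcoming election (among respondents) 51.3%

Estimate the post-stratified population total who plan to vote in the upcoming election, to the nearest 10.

Estimated count per cell = population count × respondent percentage:
  Zone 1: 3,900 × 47.3% = 1844.7
  Zone 2: 4,800 × 51.9% = 2491.2
  Zone 3: 1,300 × 51.3% = 666.9
Estimated total = 5002.8 → 5,000.

5,000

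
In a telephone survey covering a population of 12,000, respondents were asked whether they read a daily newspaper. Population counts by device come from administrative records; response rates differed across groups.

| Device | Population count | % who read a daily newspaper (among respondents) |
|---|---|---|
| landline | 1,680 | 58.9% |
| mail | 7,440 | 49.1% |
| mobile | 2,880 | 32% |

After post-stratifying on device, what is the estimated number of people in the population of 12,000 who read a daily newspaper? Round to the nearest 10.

5,560

Estimated count per cell = population count × respondent percentage:
  landline: 1,680 × 58.9% = 989.52
  mail: 7,440 × 49.1% = 3653.04
  mobile: 2,880 × 32% = 921.6
Estimated total = 5564.16 → 5,560.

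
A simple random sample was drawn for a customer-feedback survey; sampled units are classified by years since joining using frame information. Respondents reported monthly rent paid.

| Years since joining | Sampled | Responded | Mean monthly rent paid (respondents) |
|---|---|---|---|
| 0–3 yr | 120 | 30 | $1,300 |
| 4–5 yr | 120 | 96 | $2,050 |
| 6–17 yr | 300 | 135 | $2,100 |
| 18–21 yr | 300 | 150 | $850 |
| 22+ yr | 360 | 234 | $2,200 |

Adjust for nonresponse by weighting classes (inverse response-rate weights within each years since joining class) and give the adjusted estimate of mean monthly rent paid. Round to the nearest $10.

$1,730

Response rates by class: 0–3 yr 30/120 = 25%, 4–5 yr 96/120 = 80%, 6–17 yr 135/300 = 45%, 18–21 yr 150/300 = 50%, 22+ yr 234/360 = 65%.
Each respondent's weight = sampled/responded in their class; summing within a class gives n_sampled, so:
  0–3 yr: 120 × 1300 = 156,000
  4–5 yr: 120 × 2050 = 246,000
  6–17 yr: 300 × 2100 = 630,000
  18–21 yr: 300 × 850 = 255,000
  22+ yr: 360 × 2200 = 792,000
Adjusted estimate = 2,079,000 / 1,200 = 1732.5 → $1,730.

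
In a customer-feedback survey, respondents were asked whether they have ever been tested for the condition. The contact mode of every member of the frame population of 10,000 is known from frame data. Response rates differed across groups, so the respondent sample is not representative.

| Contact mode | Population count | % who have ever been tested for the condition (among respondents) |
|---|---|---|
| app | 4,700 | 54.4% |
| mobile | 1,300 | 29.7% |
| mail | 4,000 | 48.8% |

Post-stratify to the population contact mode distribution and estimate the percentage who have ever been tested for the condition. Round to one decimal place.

48.9%

Reweight to the known contact mode distribution:
  app: (4,700/10,000) × 54.4 = 25.568
  mobile: (1,300/10,000) × 29.7 = 3.861
  mail: (4,000/10,000) × 48.8 = 19.52
Post-stratified estimate = 48.949 → 48.9%.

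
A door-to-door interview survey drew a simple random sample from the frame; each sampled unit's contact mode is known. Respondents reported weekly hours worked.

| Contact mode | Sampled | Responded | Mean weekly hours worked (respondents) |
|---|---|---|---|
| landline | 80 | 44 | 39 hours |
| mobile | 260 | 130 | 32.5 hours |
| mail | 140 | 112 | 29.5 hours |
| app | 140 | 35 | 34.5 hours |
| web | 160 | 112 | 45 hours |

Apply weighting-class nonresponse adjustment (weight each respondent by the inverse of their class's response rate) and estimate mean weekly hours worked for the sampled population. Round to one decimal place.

35.6

Class response rates: landline 44/80 = 55%, mobile 130/260 = 50%, mail 112/140 = 80%, app 35/140 = 25%, web 112/160 = 70%.
With weight = n_sampled/n_responded per class, the weighted class total is n_sampled:
  landline: 80 × 39 = 3120
  mobile: 260 × 32.5 = 8450
  mail: 140 × 29.5 = 4130
  app: 140 × 34.5 = 4830
  web: 160 × 45 = 7200
Adjusted estimate = 27,730 / 780 = 35.5513 → 35.6.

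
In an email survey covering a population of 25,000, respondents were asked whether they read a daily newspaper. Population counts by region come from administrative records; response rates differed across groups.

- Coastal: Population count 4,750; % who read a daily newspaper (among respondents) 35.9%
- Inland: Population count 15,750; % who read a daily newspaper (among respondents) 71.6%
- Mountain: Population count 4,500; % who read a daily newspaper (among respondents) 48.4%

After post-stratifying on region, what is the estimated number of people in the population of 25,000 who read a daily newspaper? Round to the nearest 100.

15,200

Each cell contributes its population count × the respondent rate:
  Coastal: 4,750 × 35.9% = 1705.25
  Inland: 15,750 × 71.6% = 11,277
  Mountain: 4,500 × 48.4% = 2178
Estimated total = 15160.2 → 15,200.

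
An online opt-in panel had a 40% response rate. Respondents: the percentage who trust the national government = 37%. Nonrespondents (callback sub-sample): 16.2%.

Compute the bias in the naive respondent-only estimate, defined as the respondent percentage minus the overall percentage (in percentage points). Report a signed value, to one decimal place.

+12.5 percentage points

Nonresponse fraction = 1 − 0.4 = 0.6.
Bias = (nonresponse fraction) × (respondent percentage − nonrespondent percentage)
     = 0.6 × (37 − 16.2) = 0.6 × 20.8 = 12.48.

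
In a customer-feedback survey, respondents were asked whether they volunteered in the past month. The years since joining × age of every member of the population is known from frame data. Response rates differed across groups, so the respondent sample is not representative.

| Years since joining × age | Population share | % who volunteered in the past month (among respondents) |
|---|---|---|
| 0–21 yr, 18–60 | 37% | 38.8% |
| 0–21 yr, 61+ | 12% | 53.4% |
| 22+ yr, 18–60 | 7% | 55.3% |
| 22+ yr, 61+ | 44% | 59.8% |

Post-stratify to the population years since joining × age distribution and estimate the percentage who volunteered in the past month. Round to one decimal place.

50.9%

Reweight to the known years since joining × age distribution:
  0–21 yr, 18–60: 0.37 × 38.8 = 14.356
  0–21 yr, 61+: 0.12 × 53.4 = 6.408
  22+ yr, 18–60: 0.07 × 55.3 = 3.871
  22+ yr, 61+: 0.44 × 59.8 = 26.312
Post-stratified estimate = 50.947 → 50.9%.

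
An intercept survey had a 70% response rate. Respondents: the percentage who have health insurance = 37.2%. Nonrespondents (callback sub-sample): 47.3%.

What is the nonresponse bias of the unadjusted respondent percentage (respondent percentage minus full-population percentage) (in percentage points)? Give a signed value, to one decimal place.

Nonresponse fraction = 1 − 0.7 = 0.3.
Bias = (nonresponse fraction) × (respondent percentage − nonrespondent percentage)
     = 0.3 × (37.2 − 47.3) = 0.3 × -10.1 = -3.03.

-3.0 percentage points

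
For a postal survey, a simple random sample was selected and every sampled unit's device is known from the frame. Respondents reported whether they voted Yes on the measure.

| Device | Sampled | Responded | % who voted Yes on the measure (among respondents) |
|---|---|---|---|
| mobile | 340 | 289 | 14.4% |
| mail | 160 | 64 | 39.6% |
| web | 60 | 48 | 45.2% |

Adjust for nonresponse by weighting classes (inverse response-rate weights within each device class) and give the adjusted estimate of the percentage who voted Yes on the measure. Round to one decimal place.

24.9%

Class response rates: mobile 289/340 = 85%, mail 64/160 = 40%, web 48/60 = 80%.
Inverse-response-rate weighting restores each class to its sampled count, so class totals weight by n_sampled:
  mobile: 340 × 14.4 = 4896
  mail: 160 × 39.6 = 6336
  web: 60 × 45.2 = 2712
Adjusted estimate = 13,944 / 560 = 24.9 → 24.9%.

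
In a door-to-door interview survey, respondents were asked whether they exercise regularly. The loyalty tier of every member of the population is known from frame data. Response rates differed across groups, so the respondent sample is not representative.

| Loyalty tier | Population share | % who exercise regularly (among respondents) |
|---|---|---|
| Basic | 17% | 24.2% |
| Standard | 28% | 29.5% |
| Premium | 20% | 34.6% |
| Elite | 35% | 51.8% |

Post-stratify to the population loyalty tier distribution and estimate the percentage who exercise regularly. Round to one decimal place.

37.4%

Each cell contributes population-share × respondent value:
  Basic: 0.17 × 24.2 = 4.114
  Standard: 0.28 × 29.5 = 8.26
  Premium: 0.2 × 34.6 = 6.92
  Elite: 0.35 × 51.8 = 18.13
Post-stratified estimate = 37.424 → 37.4%.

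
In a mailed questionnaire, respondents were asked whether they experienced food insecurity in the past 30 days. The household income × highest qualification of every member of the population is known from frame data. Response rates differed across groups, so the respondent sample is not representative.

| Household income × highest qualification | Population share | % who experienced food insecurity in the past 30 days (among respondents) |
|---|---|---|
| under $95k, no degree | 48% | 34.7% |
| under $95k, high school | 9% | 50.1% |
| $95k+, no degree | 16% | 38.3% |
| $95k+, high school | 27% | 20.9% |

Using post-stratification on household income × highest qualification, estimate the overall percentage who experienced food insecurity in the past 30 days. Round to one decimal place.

32.9%

Each cell contributes population-share × respondent value:
  under $95k, no degree: 0.48 × 34.7 = 16.656
  under $95k, high school: 0.09 × 50.1 = 4.509
  $95k+, no degree: 0.16 × 38.3 = 6.128
  $95k+, high school: 0.27 × 20.9 = 5.643
Post-stratified estimate = 32.936 → 32.9%.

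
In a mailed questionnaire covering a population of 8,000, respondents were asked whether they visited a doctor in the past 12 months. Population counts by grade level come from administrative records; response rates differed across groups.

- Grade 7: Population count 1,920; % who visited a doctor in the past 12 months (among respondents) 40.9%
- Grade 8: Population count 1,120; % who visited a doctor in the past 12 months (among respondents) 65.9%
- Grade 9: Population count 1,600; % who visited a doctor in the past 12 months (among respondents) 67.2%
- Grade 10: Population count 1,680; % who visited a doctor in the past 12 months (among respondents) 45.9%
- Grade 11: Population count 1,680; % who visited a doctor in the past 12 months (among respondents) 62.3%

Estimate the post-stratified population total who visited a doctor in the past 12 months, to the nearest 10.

Each cell contributes its population count × the respondent rate:
  Grade 7: 1,920 × 40.9% = 785.28
  Grade 8: 1,120 × 65.9% = 738.08
  Grade 9: 1,600 × 67.2% = 1075.2
  Grade 10: 1,680 × 45.9% = 771.12
  Grade 11: 1,680 × 62.3% = 1046.64
Estimated total = 4416.32 → 4,420.

4,420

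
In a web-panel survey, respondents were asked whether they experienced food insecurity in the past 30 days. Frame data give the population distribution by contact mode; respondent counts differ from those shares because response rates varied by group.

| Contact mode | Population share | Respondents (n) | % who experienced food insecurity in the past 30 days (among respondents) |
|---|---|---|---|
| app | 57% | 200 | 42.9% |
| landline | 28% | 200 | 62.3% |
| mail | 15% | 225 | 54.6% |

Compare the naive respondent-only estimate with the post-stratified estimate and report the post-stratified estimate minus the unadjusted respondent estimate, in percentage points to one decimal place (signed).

-3.2 percentage points

Without adjustment, the pooled respondent share is:
  (200/625)×42.9 + (200/625)×62.3 + (225/625)×54.6 = 53.32%
Post-stratifying to population shares instead:
  0.57×42.9 + 0.28×62.3 + 0.15×54.6 = 50.087%
Difference = 50.087 − 53.32 = -3.233 pp.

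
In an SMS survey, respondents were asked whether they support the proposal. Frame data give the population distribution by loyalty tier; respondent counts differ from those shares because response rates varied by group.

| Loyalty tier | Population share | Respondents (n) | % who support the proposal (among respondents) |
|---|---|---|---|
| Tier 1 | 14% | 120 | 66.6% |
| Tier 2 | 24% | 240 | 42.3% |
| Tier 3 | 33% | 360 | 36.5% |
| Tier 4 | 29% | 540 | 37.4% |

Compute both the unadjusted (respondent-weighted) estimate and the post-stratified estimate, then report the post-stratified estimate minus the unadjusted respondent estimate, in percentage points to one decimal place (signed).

+1.5 percentage points

Unadjusted (pooled respondent) estimate weights by respondent counts:
  (120/1260)×66.6 + (240/1260)×42.3 + (360/1260)×36.5 + (540/1260)×37.4 = 40.8571%
Post-stratified estimate weights by population shares:
  0.14×66.6 + 0.24×42.3 + 0.33×36.5 + 0.29×37.4 = 42.367%
Difference = 42.367 − 40.8571 = 1.5099 pp.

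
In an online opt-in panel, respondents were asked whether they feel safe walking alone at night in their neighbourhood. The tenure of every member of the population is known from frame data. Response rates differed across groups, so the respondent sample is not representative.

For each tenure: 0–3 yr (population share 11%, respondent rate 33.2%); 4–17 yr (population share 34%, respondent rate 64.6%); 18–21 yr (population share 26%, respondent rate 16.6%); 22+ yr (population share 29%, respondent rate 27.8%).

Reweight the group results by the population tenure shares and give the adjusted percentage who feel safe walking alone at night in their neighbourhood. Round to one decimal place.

Each cell contributes population-share × respondent value:
  0–3 yr: 0.11 × 33.2 = 3.652
  4–17 yr: 0.34 × 64.6 = 21.964
  18–21 yr: 0.26 × 16.6 = 4.316
  22+ yr: 0.29 × 27.8 = 8.062
Post-stratified estimate = 37.994 → 38.0%.

38.0%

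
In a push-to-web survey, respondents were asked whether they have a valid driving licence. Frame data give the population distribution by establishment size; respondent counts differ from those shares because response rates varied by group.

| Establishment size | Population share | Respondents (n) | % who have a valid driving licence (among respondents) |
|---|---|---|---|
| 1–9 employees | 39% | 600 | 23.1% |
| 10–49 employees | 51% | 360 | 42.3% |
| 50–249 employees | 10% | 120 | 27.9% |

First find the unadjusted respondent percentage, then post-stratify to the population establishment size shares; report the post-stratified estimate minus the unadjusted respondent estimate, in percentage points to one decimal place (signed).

+3.3 percentage points

Naive respondent-only estimate (weights = respondent counts):
  (600/1080)×23.1 + (360/1080)×42.3 + (120/1080)×27.9 = 30.0333%
Post-stratified estimate weights by population shares:
  0.39×23.1 + 0.51×42.3 + 0.1×27.9 = 33.372%
Difference = 33.372 − 30.0333 = 3.3387 pp.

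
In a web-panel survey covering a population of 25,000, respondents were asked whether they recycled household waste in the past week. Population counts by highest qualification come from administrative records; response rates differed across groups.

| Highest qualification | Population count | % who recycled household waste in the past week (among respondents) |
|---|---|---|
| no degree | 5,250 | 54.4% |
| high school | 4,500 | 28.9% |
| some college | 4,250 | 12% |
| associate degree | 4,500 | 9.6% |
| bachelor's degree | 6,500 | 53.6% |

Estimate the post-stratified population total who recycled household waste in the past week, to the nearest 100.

Apply each group's respondent rate to its population count:
  no degree: 5,250 × 54.4% = 2856
  high school: 4,500 × 28.9% = 1300.5
  some college: 4,250 × 12% = 510
  associate degree: 4,500 × 9.6% = 432
  bachelor's degree: 6,500 × 53.6% = 3484
Estimated total = 8582.5 → 8,600.

8,600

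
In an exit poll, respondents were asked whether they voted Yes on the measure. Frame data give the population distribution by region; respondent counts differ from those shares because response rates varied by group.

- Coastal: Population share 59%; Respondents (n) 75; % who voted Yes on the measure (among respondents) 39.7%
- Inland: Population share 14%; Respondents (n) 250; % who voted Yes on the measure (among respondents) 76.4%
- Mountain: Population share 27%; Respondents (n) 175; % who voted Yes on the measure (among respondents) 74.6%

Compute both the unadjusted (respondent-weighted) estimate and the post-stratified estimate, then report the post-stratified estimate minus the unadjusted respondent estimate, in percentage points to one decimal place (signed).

-16.0 percentage points

Without adjustment, the pooled respondent share is:
  (75/500)×39.7 + (250/500)×76.4 + (175/500)×74.6 = 70.265%
Reweighting by population region shares:
  0.59×39.7 + 0.14×76.4 + 0.27×74.6 = 54.261%
Difference = 54.261 − 70.265 = -16.004 pp.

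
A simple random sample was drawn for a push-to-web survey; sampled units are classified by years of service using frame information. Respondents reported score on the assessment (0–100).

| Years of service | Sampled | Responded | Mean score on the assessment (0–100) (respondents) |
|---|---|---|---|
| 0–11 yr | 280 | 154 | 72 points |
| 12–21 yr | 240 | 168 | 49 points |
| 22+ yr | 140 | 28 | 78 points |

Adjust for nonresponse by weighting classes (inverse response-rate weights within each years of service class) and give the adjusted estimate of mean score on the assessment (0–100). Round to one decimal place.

64.9

Response rates by class: 0–11 yr 154/280 = 55%, 12–21 yr 168/240 = 70%, 22+ yr 28/140 = 20%.
With weight = n_sampled/n_responded per class, the weighted class total is n_sampled:
  0–11 yr: 280 × 72 = 20,160
  12–21 yr: 240 × 49 = 11,760
  22+ yr: 140 × 78 = 10,920
Adjusted estimate = 42,840 / 660 = 64.9091 → 64.9.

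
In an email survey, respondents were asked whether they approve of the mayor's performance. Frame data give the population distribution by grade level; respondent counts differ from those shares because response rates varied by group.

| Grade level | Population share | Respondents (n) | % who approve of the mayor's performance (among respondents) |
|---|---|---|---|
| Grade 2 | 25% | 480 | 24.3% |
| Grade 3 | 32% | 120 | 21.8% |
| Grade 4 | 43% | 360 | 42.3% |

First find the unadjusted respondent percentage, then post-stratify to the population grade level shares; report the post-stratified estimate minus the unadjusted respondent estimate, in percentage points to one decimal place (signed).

+0.5 percentage points

Unadjusted (pooled respondent) estimate weights by respondent counts:
  (480/960)×24.3 + (120/960)×21.8 + (360/960)×42.3 = 30.7375%
Post-stratified estimate weights by population shares:
  0.25×24.3 + 0.32×21.8 + 0.43×42.3 = 31.24%
Difference = 31.24 − 30.7375 = 0.5025 pp.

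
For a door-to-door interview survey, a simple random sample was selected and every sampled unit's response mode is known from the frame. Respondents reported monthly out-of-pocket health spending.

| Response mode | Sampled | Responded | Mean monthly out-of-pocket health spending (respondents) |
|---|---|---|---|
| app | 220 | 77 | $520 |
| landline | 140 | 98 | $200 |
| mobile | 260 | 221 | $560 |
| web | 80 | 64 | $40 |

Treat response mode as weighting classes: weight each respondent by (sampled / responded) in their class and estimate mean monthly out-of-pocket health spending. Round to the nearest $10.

Class response rates: app 77/220 = 35%, landline 98/140 = 70%, mobile 221/260 = 85%, web 64/80 = 80%.
Inverse-response-rate weighting restores each class to its sampled count, so class totals weight by n_sampled:
  app: 220 × 520 = 114,400
  landline: 140 × 200 = 28,000
  mobile: 260 × 560 = 145,600
  web: 80 × 40 = 3200
Adjusted estimate = 291,200 / 700 = 416 → $420.

$420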